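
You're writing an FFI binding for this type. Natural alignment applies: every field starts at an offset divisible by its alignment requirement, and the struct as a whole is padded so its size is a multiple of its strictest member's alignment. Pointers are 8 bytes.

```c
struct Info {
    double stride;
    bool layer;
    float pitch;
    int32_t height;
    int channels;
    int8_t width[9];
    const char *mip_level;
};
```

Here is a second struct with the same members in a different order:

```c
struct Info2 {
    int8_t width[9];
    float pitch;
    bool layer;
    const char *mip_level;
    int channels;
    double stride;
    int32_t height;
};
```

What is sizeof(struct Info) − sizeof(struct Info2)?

-8

stride at 0 (size 8, align 8) → ends 8
layer at 8 (size 1, align 1) → ends 9
pad 3 to align 4 for pitch
pitch at 12 (size 4, align 4) → ends 16
height at 16 (size 4, align 4) → ends 20
channels at 20 (size 4, align 4) → ends 24
width at 24 (size 9, align 1) → ends 33
pad 7 to align 8 for mip_level
mip_level at 40 (size 8, align 8) → ends 48
total 48 bytes, alignment 8
— Info2 —
width at 0 (size 9, align 1) → ends 9
pad 3 to align 4 for pitch
pitch at 12 (size 4, align 4) → ends 16
layer at 16 (size 1, align 1) → ends 17
pad 7 to align 8 for mip_level
mip_level at 24 (size 8, align 8) → ends 32
channels at 32 (size 4, align 4) → ends 36
pad 4 to align 8 for stride
stride at 40 (size 8, align 8) → ends 48
height at 48 (size 4, align 4) → ends 52
tail pad 4 to reach multiple of 8
total 56 bytes, alignment 8
48 − 56 = -8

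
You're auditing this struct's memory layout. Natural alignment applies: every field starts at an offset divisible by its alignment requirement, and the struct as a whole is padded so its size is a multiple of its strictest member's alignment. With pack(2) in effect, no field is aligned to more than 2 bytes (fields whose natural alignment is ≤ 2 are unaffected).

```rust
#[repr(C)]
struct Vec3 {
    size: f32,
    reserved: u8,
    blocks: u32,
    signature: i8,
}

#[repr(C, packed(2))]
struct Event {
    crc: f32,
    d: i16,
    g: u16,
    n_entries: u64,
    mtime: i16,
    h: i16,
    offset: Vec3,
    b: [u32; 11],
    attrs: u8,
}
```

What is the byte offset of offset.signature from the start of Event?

32

Vec3: 0..4  size  (4B, 4-aligned); 4..5  reserved  (1B, 1-aligned); 5..8  -- padding (3B); 8..12  blocks  (4B, 4-aligned); 12..13  signature  (1B, 1-aligned); 13..16  -- tail padding (3B); sizeof = 16, alignof = 4
0..4  crc  (4B, 2-aligned)
4..6  d  (2B, 2-aligned)
6..8  g  (2B, 2-aligned)
8..16  n_entries  (8B, 2-aligned)
16..18  mtime  (2B, 2-aligned)
18..20  h  (2B, 2-aligned)
20..36  offset  (16B, 2-aligned)
within Vec3: signature at 12
20 + 12 = 32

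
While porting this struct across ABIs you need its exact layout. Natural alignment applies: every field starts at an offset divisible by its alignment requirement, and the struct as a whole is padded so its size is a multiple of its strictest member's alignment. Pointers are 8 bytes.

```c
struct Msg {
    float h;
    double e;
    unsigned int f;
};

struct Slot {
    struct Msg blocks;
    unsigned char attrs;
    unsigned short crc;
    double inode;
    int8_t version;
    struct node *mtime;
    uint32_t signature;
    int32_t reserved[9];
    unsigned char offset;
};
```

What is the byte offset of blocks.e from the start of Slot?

8

Msg: h at 0 (size 4, align 4) → ends 4; pad 4 to align 8 for e; e at 8 (size 8, align 8) → ends 16; f at 16 (size 4, align 4) → ends 20; tail pad 4 to reach multiple of 8; total 24 bytes, alignment 8
blocks at 0 (size 24, align 8) → ends 24
within Msg: e at 8
0 + 8 = 8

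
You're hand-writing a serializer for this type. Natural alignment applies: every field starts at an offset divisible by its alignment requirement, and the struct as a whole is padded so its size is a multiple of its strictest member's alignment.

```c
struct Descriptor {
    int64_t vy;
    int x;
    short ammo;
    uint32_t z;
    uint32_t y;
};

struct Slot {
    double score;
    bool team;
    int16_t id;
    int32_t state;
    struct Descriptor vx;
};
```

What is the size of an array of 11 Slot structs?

Descriptor: @0: vy [8B, align 8] → 8; @8: x [4B, align 4] → 12; @12: ammo [2B, align 2] → 14; +2 pad (align 4); @16: z [4B, align 4] → 20; @20: y [4B, align 4] → 24; size 24, align 8
@0: score [8B, align 8] → 8
@8: team [1B, align 1] → 9
+1 pad (align 2)
@10: id [2B, align 2] → 12
@12: state [4B, align 4] → 16
@16: vx [24B, align 8] → 40
size 40, align 8
array of 11: 11 × 40 = 440

440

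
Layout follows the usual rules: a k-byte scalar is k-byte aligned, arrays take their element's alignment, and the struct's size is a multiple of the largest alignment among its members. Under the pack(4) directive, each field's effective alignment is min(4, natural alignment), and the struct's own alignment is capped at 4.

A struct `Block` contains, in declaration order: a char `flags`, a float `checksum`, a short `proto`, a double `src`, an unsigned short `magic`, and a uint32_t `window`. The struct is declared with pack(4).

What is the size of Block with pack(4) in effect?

28

0..1  flags  (1B, 1-aligned)
1..4  -- padding (3B)
4..8  checksum  (4B, 4-aligned)
8..10  proto  (2B, 2-aligned)
10..12  -- padding (2B)
12..20  src  (8B, 4-aligned)
20..22  magic  (2B, 2-aligned)
22..24  -- padding (2B)
24..28  window  (4B, 4-aligned)
sizeof = 28, alignof = 4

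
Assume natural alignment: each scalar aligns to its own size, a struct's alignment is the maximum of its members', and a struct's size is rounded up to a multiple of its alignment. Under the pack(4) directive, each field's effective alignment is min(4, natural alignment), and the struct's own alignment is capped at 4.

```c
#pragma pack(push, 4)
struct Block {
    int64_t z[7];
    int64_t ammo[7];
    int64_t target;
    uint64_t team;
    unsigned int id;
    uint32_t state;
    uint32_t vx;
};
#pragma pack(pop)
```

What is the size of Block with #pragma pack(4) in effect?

140

@0: z [56B, align 4] → 56
@56: ammo [56B, align 4] → 112
@112: target [8B, align 4] → 120
@120: team [8B, align 4] → 128
@128: id [4B, align 4] → 132
@132: state [4B, align 4] → 136
@136: vx [4B, align 4] → 140
size 140, align 4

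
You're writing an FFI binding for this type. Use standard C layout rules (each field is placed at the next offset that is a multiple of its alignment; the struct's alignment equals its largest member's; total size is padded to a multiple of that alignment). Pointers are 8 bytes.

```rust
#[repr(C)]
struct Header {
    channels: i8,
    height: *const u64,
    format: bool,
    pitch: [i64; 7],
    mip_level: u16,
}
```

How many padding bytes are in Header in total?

20

@0: channels [1B, align 1] → 1
+7 pad (align 8)
@8: height [8B, align 8] → 16
@16: format [1B, align 1] → 17
+7 pad (align 8)
@24: pitch [56B, align 8] → 80
@80: mip_level [2B, align 2] → 82
+6 tail pad (align 8)
size 88, align 8
data bytes 68, size 88 → padding 20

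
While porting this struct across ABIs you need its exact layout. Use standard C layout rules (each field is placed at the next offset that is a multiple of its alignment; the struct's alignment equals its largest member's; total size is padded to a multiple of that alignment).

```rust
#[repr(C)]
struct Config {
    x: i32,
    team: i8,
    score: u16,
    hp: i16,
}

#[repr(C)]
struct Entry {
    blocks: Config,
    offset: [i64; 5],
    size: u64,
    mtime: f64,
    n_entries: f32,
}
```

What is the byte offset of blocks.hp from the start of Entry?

8

Config: x at 0 (size 4, align 4) → ends 4; team at 4 (size 1, align 1) → ends 5; pad 1 to align 2 for score; score at 6 (size 2, align 2) → ends 8; hp at 8 (size 2, align 2) → ends 10; tail pad 2 to reach multiple of 4; total 12 bytes, alignment 4
blocks at 0 (size 12, align 4) → ends 12
within Config: hp at 8
0 + 8 = 8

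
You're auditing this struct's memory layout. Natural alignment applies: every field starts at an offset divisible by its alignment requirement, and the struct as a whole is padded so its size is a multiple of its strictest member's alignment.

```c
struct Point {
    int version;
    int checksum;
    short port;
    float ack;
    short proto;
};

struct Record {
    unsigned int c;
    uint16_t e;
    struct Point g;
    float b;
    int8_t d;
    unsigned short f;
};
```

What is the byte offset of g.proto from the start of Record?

Point: 0..4  version  (4B, 4-aligned); 4..8  checksum  (4B, 4-aligned); 8..10  port  (2B, 2-aligned); 10..12  -- padding (2B); 12..16  ack  (4B, 4-aligned); 16..18  proto  (2B, 2-aligned); 18..20  -- tail padding (2B); sizeof = 20, alignof = 4
0..4  c  (4B, 4-aligned)
4..6  e  (2B, 2-aligned)
6..8  -- padding (2B)
8..28  g  (20B, 4-aligned)
within Point: proto at 16
8 + 16 = 24

24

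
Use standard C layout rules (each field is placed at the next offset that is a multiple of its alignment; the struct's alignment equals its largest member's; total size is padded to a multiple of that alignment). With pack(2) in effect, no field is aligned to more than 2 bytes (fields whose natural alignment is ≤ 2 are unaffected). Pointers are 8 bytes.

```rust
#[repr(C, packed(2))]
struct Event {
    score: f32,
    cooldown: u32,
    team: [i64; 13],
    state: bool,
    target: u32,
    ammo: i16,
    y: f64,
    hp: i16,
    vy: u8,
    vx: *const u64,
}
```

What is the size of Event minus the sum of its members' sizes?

2

@0: score [4B, align 2] → 4
@4: cooldown [4B, align 2] → 8
@8: team [104B, align 2] → 112
@112: state [1B, align 1] → 113
+1 pad (align 2)
@114: target [4B, align 2] → 118
@118: ammo [2B, align 2] → 120
@120: y [8B, align 2] → 128
@128: hp [2B, align 2] → 130
@130: vy [1B, align 1] → 131
+1 pad (align 2)
@132: vx [8B, align 2] → 140
size 140, align 2
data bytes 138, size 140 → padding 2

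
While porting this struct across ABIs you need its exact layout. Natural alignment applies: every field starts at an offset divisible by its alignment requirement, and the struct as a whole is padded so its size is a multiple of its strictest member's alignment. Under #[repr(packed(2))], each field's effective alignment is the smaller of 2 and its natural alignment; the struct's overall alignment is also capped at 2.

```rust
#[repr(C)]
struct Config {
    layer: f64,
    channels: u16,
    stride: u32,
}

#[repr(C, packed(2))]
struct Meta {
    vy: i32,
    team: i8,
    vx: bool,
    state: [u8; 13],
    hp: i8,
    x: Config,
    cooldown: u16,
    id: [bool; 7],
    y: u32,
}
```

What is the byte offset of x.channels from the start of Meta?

28

Config: 0..8  layer  (8B, 8-aligned); 8..10  channels  (2B, 2-aligned); 10..12  -- padding (2B); 12..16  stride  (4B, 4-aligned); sizeof = 16, alignof = 8
0..4  vy  (4B, 2-aligned)
4..5  team  (1B, 1-aligned)
5..6  vx  (1B, 1-aligned)
6..19  state  (13B, 1-aligned)
19..20  hp  (1B, 1-aligned)
20..36  x  (16B, 2-aligned)
within Config: channels at 8
20 + 8 = 28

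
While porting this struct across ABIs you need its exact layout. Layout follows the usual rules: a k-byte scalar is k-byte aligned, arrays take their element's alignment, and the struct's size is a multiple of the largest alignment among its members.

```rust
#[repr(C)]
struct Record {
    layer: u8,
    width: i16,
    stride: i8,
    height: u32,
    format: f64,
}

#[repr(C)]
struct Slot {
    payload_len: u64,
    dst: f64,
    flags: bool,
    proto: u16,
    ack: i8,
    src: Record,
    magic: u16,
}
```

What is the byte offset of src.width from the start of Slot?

26

Record: 0..1  layer  (1B, 1-aligned); 1..2  -- padding (1B); 2..4  width  (2B, 2-aligned); 4..5  stride  (1B, 1-aligned); 5..8  -- padding (3B); 8..12  height  (4B, 4-aligned); 12..16  -- padding (4B); 16..24  format  (8B, 8-aligned); sizeof = 24, alignof = 8
0..8  payload_len  (8B, 8-aligned)
8..16  dst  (8B, 8-aligned)
16..17  flags  (1B, 1-aligned)
17..18  -- padding (1B)
18..20  proto  (2B, 2-aligned)
20..21  ack  (1B, 1-aligned)
21..24  -- padding (3B)
24..48  src  (24B, 8-aligned)
within Record: width at 2
24 + 2 = 26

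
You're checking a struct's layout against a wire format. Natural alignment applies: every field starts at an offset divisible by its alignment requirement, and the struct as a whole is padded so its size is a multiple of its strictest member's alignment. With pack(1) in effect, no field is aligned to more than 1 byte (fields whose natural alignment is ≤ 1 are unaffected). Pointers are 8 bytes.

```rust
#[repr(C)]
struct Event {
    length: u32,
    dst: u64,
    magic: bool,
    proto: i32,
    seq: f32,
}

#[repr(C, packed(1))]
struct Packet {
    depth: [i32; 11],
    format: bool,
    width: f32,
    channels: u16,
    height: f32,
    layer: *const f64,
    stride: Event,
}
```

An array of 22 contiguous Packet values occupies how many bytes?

2090

Event: 0..4  length  (4B, 4-aligned); 4..8  -- padding (4B); 8..16  dst  (8B, 8-aligned); 16..17  magic  (1B, 1-aligned); 17..20  -- padding (3B); 20..24  proto  (4B, 4-aligned); 24..28  seq  (4B, 4-aligned); 28..32  -- tail padding (4B); sizeof = 32, alignof = 8
0..44  depth  (44B, 1-aligned)
44..45  format  (1B, 1-aligned)
45..49  width  (4B, 1-aligned)
49..51  channels  (2B, 1-aligned)
51..55  height  (4B, 1-aligned)
55..63  layer  (8B, 1-aligned)
63..95  stride  (32B, 1-aligned)
sizeof = 95, alignof = 1
array of 22: 22 × 95 = 2090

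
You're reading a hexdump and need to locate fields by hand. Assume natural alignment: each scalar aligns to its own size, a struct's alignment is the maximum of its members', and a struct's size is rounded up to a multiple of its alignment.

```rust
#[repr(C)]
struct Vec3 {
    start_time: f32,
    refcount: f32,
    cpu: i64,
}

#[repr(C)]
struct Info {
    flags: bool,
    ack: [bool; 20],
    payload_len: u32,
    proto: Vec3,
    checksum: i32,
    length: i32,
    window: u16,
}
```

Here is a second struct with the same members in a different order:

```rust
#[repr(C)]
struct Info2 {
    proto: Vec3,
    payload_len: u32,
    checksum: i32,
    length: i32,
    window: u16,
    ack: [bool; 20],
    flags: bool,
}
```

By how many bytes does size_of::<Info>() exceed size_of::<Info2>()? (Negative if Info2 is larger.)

Vec3: @0: start_time [4B, align 4] → 4; @4: refcount [4B, align 4] → 8; @8: cpu [8B, align 8] → 16; size 16, align 8
@0: flags [1B, align 1] → 1
@1: ack [20B, align 1] → 21
+3 pad (align 4)
@24: payload_len [4B, align 4] → 28
+4 pad (align 8)
@32: proto [16B, align 8] → 48
@48: checksum [4B, align 4] → 52
@52: length [4B, align 4] → 56
@56: window [2B, align 2] → 58
+6 tail pad (align 8)
size 64, align 8
— Info2 —
@0: proto [16B, align 8] → 16
@16: payload_len [4B, align 4] → 20
@20: checksum [4B, align 4] → 24
@24: length [4B, align 4] → 28
@28: window [2B, align 2] → 30
@30: ack [20B, align 1] → 50
@50: flags [1B, align 1] → 51
+5 tail pad (align 8)
size 56, align 8
64 − 56 = 8

8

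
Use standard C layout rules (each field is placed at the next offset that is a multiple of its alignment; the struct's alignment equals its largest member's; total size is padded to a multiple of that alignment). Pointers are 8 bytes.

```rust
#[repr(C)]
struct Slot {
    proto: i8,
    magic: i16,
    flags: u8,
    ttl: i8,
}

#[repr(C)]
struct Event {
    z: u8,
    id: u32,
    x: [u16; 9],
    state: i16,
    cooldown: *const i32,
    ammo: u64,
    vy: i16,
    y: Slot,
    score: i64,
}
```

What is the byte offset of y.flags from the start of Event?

54

Slot: proto at 0 (size 1, align 1) → ends 1; pad 1 to align 2 for magic; magic at 2 (size 2, align 2) → ends 4; flags at 4 (size 1, align 1) → ends 5; ttl at 5 (size 1, align 1) → ends 6; total 6 bytes, alignment 2
z at 0 (size 1, align 1) → ends 1
pad 3 to align 4 for id
id at 4 (size 4, align 4) → ends 8
x at 8 (size 18, align 2) → ends 26
state at 26 (size 2, align 2) → ends 28
pad 4 to align 8 for cooldown
cooldown at 32 (size 8, align 8) → ends 40
ammo at 40 (size 8, align 8) → ends 48
vy at 48 (size 2, align 2) → ends 50
y at 50 (size 6, align 2) → ends 56
within Slot: flags at 4
50 + 4 = 54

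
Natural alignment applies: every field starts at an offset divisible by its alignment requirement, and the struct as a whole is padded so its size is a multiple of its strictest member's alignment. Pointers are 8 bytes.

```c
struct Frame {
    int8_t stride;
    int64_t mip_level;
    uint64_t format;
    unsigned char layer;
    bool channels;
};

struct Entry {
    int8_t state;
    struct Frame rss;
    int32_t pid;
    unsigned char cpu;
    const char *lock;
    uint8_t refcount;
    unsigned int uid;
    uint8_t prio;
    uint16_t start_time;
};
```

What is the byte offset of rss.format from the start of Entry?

24

Frame: stride at 0 (size 1, align 1) → ends 1; pad 7 to align 8 for mip_level; mip_level at 8 (size 8, align 8) → ends 16; format at 16 (size 8, align 8) → ends 24; layer at 24 (size 1, align 1) → ends 25; channels at 25 (size 1, align 1) → ends 26; tail pad 6 to reach multiple of 8; total 32 bytes, alignment 8
state at 0 (size 1, align 1) → ends 1
pad 7 to align 8 for rss
rss at 8 (size 32, align 8) → ends 40
within Frame: format at 16
8 + 16 = 24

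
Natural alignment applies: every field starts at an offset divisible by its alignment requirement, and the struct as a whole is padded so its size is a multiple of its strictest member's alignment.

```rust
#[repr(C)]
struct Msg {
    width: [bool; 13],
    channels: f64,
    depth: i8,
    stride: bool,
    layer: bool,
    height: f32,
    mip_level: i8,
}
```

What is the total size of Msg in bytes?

40 bytes

0..13  width  (13B, 1-aligned)
13..16  -- padding (3B)
16..24  channels  (8B, 8-aligned)
24..25  depth  (1B, 1-aligned)
25..26  stride  (1B, 1-aligned)
26..27  layer  (1B, 1-aligned)
27..28  -- padding (1B)
28..32  height  (4B, 4-aligned)
32..33  mip_level  (1B, 1-aligned)
33..40  -- tail padding (7B)
sizeof = 40, alignof = 8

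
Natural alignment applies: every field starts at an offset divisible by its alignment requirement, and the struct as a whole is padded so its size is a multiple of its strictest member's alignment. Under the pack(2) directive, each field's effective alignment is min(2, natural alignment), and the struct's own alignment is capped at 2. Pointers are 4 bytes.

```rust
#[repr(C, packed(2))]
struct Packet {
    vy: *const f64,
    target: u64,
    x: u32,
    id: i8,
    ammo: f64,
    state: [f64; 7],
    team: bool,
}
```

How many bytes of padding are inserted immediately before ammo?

1

vy at 0 (size 4, align 2) → ends 4
target at 4 (size 8, align 2) → ends 12
x at 12 (size 4, align 2) → ends 16
id at 16 (size 1, align 1) → ends 17
pad 1 to align 2 for ammo
ammo at 18 (size 8, align 2) → ends 26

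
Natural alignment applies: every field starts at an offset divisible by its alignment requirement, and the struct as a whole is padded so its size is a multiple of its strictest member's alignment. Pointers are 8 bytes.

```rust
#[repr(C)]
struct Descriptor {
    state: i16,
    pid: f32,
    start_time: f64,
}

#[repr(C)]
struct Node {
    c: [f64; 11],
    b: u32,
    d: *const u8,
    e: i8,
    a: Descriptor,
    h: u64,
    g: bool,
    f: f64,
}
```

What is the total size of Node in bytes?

152 bytes

Descriptor: 0..2  state  (2B, 2-aligned); 2..4  -- padding (2B); 4..8  pid  (4B, 4-aligned); 8..16  start_time  (8B, 8-aligned); sizeof = 16, alignof = 8
0..88  c  (88B, 8-aligned)
88..92  b  (4B, 4-aligned)
92..96  -- padding (4B)
96..104  d  (8B, 8-aligned)
104..105  e  (1B, 1-aligned)
105..112  -- padding (7B)
112..128  a  (16B, 8-aligned)
128..136  h  (8B, 8-aligned)
136..137  g  (1B, 1-aligned)
137..144  -- padding (7B)
144..152  f  (8B, 8-aligned)
sizeof = 152, alignof = 8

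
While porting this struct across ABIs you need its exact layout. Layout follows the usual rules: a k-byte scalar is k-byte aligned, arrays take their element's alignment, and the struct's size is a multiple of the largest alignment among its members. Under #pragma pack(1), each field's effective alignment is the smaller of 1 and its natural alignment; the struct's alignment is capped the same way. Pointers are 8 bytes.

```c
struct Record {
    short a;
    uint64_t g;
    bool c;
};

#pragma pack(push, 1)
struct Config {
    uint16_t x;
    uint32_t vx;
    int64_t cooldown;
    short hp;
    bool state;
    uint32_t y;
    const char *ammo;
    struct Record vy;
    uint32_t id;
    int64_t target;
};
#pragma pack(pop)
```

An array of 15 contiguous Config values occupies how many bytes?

Record: a at 0 (size 2, align 2) → ends 2; pad 6 to align 8 for g; g at 8 (size 8, align 8) → ends 16; c at 16 (size 1, align 1) → ends 17; tail pad 7 to reach multiple of 8; total 24 bytes, alignment 8
x at 0 (size 2, align 1) → ends 2
vx at 2 (size 4, align 1) → ends 6
cooldown at 6 (size 8, align 1) → ends 14
hp at 14 (size 2, align 1) → ends 16
state at 16 (size 1, align 1) → ends 17
y at 17 (size 4, align 1) → ends 21
ammo at 21 (size 8, align 1) → ends 29
vy at 29 (size 24, align 1) → ends 53
id at 53 (size 4, align 1) → ends 57
target at 57 (size 8, align 1) → ends 65
total 65 bytes, alignment 1
array of 15: 15 × 65 = 975

975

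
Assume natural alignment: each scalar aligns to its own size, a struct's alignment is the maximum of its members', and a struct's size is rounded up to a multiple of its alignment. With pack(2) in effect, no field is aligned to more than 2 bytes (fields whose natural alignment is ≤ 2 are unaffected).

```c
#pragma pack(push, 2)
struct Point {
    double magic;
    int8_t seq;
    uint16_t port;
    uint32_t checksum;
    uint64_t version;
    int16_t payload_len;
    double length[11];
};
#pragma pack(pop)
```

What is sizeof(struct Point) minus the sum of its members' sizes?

1

0..8  magic  (8B, 2-aligned)
8..9  seq  (1B, 1-aligned)
9..10  -- padding (1B)
10..12  port  (2B, 2-aligned)
12..16  checksum  (4B, 2-aligned)
16..24  version  (8B, 2-aligned)
24..26  payload_len  (2B, 2-aligned)
26..114  length  (88B, 2-aligned)
sizeof = 114, alignof = 2
data bytes 113, size 114 → padding 1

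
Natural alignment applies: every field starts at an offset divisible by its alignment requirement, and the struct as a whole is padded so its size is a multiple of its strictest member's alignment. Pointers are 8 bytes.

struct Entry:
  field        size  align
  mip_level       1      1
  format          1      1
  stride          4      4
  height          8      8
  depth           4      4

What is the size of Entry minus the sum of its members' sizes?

@0: mip_level [1B, align 1] → 1
@1: format [1B, align 1] → 2
+2 pad (align 4)
@4: stride [4B, align 4] → 8
@8: height [8B, align 8] → 16
@16: depth [4B, align 4] → 20
+4 tail pad (align 8)
size 24, align 8
data bytes 18, size 24 → padding 6

6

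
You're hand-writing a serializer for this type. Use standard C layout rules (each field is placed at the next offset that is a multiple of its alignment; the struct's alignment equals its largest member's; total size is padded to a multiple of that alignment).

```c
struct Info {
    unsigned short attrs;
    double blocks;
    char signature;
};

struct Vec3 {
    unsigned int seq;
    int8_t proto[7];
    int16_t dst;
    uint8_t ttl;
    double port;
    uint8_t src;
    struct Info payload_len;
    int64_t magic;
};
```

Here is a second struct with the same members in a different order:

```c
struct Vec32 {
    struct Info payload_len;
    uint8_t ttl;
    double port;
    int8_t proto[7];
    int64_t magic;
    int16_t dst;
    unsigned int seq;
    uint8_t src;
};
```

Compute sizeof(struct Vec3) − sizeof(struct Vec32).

-8

Info: 0..2  attrs  (2B, 2-aligned); 2..8  -- padding (6B); 8..16  blocks  (8B, 8-aligned); 16..17  signature  (1B, 1-aligned); 17..24  -- tail padding (7B); sizeof = 24, alignof = 8
0..4  seq  (4B, 4-aligned)
4..11  proto  (7B, 1-aligned)
11..12  -- padding (1B)
12..14  dst  (2B, 2-aligned)
14..15  ttl  (1B, 1-aligned)
15..16  -- padding (1B)
16..24  port  (8B, 8-aligned)
24..25  src  (1B, 1-aligned)
25..32  -- padding (7B)
32..56  payload_len  (24B, 8-aligned)
56..64  magic  (8B, 8-aligned)
sizeof = 64, alignof = 8
— Vec32 —
0..24  payload_len  (24B, 8-aligned)
24..25  ttl  (1B, 1-aligned)
25..32  -- padding (7B)
32..40  port  (8B, 8-aligned)
40..47  proto  (7B, 1-aligned)
47..48  -- padding (1B)
48..56  magic  (8B, 8-aligned)
56..58  dst  (2B, 2-aligned)
58..60  -- padding (2B)
60..64  seq  (4B, 4-aligned)
64..65  src  (1B, 1-aligned)
65..72  -- tail padding (7B)
sizeof = 72, alignof = 8
64 − 72 = -8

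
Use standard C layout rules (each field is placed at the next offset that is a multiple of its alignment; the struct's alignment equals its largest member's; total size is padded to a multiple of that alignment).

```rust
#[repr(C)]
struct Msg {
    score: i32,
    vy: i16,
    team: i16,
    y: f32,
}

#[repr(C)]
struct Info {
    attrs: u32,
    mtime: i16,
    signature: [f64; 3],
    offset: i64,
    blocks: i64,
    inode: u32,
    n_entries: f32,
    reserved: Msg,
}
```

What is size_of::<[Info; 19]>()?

1368

Msg: 0..4  score  (4B, 4-aligned); 4..6  vy  (2B, 2-aligned); 6..8  team  (2B, 2-aligned); 8..12  y  (4B, 4-aligned); sizeof = 12, alignof = 4
0..4  attrs  (4B, 4-aligned)
4..6  mtime  (2B, 2-aligned)
6..8  -- padding (2B)
8..32  signature  (24B, 8-aligned)
32..40  offset  (8B, 8-aligned)
40..48  blocks  (8B, 8-aligned)
48..52  inode  (4B, 4-aligned)
52..56  n_entries  (4B, 4-aligned)
56..68  reserved  (12B, 4-aligned)
68..72  -- tail padding (4B)
sizeof = 72, alignof = 8
array of 19: 19 × 72 = 1368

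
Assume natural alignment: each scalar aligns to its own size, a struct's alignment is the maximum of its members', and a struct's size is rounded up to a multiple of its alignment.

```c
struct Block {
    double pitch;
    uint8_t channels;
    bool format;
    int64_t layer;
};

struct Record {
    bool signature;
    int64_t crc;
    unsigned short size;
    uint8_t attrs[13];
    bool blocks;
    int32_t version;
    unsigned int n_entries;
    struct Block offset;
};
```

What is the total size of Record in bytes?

Block: pitch at 0 (size 8, align 8) → ends 8; channels at 8 (size 1, align 1) → ends 9; format at 9 (size 1, align 1) → ends 10; pad 6 to align 8 for layer; layer at 16 (size 8, align 8) → ends 24; total 24 bytes, alignment 8
signature at 0 (size 1, align 1) → ends 1
pad 7 to align 8 for crc
crc at 8 (size 8, align 8) → ends 16
size at 16 (size 2, align 2) → ends 18
attrs at 18 (size 13, align 1) → ends 31
blocks at 31 (size 1, align 1) → ends 32
version at 32 (size 4, align 4) → ends 36
n_entries at 36 (size 4, align 4) → ends 40
offset at 40 (size 24, align 8) → ends 64
total 64 bytes, alignment 8

64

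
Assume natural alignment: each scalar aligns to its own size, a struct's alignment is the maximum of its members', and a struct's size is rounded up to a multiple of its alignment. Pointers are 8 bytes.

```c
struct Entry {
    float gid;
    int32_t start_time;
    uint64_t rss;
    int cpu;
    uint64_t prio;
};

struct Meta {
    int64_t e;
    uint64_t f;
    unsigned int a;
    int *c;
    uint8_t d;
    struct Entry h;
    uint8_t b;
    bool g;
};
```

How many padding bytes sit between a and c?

Entry: gid at 0 (size 4, align 4) → ends 4; start_time at 4 (size 4, align 4) → ends 8; rss at 8 (size 8, align 8) → ends 16; cpu at 16 (size 4, align 4) → ends 20; pad 4 to align 8 for prio; prio at 24 (size 8, align 8) → ends 32; total 32 bytes, alignment 8
e at 0 (size 8, align 8) → ends 8
f at 8 (size 8, align 8) → ends 16
a at 16 (size 4, align 4) → ends 20
pad 4 to align 8 for c
c at 24 (size 8, align 8) → ends 32

4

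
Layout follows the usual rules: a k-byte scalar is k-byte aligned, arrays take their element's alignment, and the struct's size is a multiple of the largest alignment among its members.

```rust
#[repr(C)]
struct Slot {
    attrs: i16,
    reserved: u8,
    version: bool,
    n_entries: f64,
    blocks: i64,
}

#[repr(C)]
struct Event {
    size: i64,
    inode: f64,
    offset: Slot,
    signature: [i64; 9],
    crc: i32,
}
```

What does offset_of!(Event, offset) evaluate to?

Slot: @0: attrs [2B, align 2] → 2; @2: reserved [1B, align 1] → 3; @3: version [1B, align 1] → 4; +4 pad (align 8); @8: n_entries [8B, align 8] → 16; @16: blocks [8B, align 8] → 24; size 24, align 8
@0: size [8B, align 8] → 8
@8: inode [8B, align 8] → 16
@16: offset [24B, align 8] → 40

16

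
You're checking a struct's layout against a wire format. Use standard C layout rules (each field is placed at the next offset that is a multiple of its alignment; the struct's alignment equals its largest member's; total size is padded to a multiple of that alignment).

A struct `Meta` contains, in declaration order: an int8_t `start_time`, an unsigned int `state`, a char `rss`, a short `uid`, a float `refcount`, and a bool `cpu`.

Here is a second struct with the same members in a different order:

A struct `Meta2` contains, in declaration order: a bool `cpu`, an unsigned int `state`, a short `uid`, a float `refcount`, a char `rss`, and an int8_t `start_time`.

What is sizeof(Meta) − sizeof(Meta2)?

0

0..1  start_time  (1B, 1-aligned)
1..4  -- padding (3B)
4..8  state  (4B, 4-aligned)
8..9  rss  (1B, 1-aligned)
9..10  -- padding (1B)
10..12  uid  (2B, 2-aligned)
12..16  refcount  (4B, 4-aligned)
16..17  cpu  (1B, 1-aligned)
17..20  -- tail padding (3B)
sizeof = 20, alignof = 4
— Meta2 —
0..1  cpu  (1B, 1-aligned)
1..4  -- padding (3B)
4..8  state  (4B, 4-aligned)
8..10  uid  (2B, 2-aligned)
10..12  -- padding (2B)
12..16  refcount  (4B, 4-aligned)
16..17  rss  (1B, 1-aligned)
17..18  start_time  (1B, 1-aligned)
18..20  -- tail padding (2B)
sizeof = 20, alignof = 4
20 − 20 = 0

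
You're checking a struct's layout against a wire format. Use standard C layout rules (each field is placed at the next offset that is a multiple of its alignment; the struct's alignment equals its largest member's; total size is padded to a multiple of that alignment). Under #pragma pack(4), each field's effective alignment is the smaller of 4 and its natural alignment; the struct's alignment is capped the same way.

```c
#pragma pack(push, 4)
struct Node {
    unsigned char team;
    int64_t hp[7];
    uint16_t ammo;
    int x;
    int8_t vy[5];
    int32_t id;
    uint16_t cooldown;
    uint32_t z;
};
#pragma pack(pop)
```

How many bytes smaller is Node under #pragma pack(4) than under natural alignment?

natural layout:
  team at 0 (size 1, align 1) → ends 1
  pad 7 to align 8 for hp
  hp at 8 (size 56, align 8) → ends 64
  ammo at 64 (size 2, align 2) → ends 66
  pad 2 to align 4 for x
  x at 68 (size 4, align 4) → ends 72
  vy at 72 (size 5, align 1) → ends 77
  pad 3 to align 4 for id
  id at 80 (size 4, align 4) → ends 84
  cooldown at 84 (size 2, align 2) → ends 86
  pad 2 to align 4 for z
  z at 88 (size 4, align 4) → ends 92
  tail pad 4 to reach multiple of 8
  total 96 bytes, alignment 8
packed(4) layout:
  team at 0 (size 1, align 1) → ends 1
  pad 3 to align 4 for hp
  hp at 4 (size 56, align 4) → ends 60
  ammo at 60 (size 2, align 2) → ends 62
  pad 2 to align 4 for x
  x at 64 (size 4, align 4) → ends 68
  vy at 68 (size 5, align 1) → ends 73
  pad 3 to align 4 for id
  id at 76 (size 4, align 4) → ends 80
  cooldown at 80 (size 2, align 2) → ends 82
  pad 2 to align 4 for z
  z at 84 (size 4, align 4) → ends 88
  total 88 bytes, alignment 4
96 − 88 = 8

8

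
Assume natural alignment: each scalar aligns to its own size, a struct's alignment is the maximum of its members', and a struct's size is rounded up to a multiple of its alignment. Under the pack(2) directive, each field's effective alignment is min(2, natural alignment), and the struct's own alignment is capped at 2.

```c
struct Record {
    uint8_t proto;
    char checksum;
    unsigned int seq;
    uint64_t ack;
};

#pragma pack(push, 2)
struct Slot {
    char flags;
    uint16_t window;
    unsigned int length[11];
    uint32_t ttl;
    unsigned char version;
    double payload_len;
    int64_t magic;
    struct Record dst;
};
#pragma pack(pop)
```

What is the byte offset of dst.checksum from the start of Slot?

Record: @0: proto [1B, align 1] → 1; @1: checksum [1B, align 1] → 2; +2 pad (align 4); @4: seq [4B, align 4] → 8; @8: ack [8B, align 8] → 16; size 16, align 8
@0: flags [1B, align 1] → 1
+1 pad (align 2)
@2: window [2B, align 2] → 4
@4: length [44B, align 2] → 48
@48: ttl [4B, align 2] → 52
@52: version [1B, align 1] → 53
+1 pad (align 2)
@54: payload_len [8B, align 2] → 62
@62: magic [8B, align 2] → 70
@70: dst [16B, align 2] → 86
within Record: checksum at 1
70 + 1 = 71

71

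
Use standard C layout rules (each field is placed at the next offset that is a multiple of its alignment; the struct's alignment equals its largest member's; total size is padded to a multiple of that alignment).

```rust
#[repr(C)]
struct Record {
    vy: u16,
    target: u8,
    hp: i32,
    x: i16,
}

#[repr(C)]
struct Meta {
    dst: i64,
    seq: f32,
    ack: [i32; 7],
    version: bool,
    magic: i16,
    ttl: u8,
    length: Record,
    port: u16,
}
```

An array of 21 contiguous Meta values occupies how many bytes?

1344

Record: vy at 0 (size 2, align 2) → ends 2; target at 2 (size 1, align 1) → ends 3; pad 1 to align 4 for hp; hp at 4 (size 4, align 4) → ends 8; x at 8 (size 2, align 2) → ends 10; tail pad 2 to reach multiple of 4; total 12 bytes, alignment 4
dst at 0 (size 8, align 8) → ends 8
seq at 8 (size 4, align 4) → ends 12
ack at 12 (size 28, align 4) → ends 40
version at 40 (size 1, align 1) → ends 41
pad 1 to align 2 for magic
magic at 42 (size 2, align 2) → ends 44
ttl at 44 (size 1, align 1) → ends 45
pad 3 to align 4 for length
length at 48 (size 12, align 4) → ends 60
port at 60 (size 2, align 2) → ends 62
tail pad 2 to reach multiple of 8
total 64 bytes, alignment 8
array of 21: 21 × 64 = 1344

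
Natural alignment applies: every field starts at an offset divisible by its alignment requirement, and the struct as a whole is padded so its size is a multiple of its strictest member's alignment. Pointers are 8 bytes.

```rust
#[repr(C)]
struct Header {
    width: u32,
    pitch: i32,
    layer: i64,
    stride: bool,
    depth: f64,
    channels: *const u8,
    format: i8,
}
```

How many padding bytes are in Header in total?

width at 0 (size 4, align 4) → ends 4
pitch at 4 (size 4, align 4) → ends 8
layer at 8 (size 8, align 8) → ends 16
stride at 16 (size 1, align 1) → ends 17
pad 7 to align 8 for depth
depth at 24 (size 8, align 8) → ends 32
channels at 32 (size 8, align 8) → ends 40
format at 40 (size 1, align 1) → ends 41
tail pad 7 to reach multiple of 8
total 48 bytes, alignment 8
data bytes 34, size 48 → padding 14

14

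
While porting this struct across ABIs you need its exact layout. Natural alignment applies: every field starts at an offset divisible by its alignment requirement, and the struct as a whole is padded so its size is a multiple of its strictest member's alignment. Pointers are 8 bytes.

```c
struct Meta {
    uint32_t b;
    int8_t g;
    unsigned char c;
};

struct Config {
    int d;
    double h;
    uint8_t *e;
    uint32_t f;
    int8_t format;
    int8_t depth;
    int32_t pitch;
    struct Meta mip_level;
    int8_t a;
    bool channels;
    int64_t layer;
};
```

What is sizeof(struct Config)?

56 bytes

Meta: @0: b [4B, align 4] → 4; @4: g [1B, align 1] → 5; @5: c [1B, align 1] → 6; +2 tail pad (align 4); size 8, align 4
@0: d [4B, align 4] → 4
+4 pad (align 8)
@8: h [8B, align 8] → 16
@16: e [8B, align 8] → 24
@24: f [4B, align 4] → 28
@28: format [1B, align 1] → 29
@29: depth [1B, align 1] → 30
+2 pad (align 4)
@32: pitch [4B, align 4] → 36
@36: mip_level [8B, align 4] → 44
@44: a [1B, align 1] → 45
@45: channels [1B, align 1] → 46
+2 pad (align 8)
@48: layer [8B, align 8] → 56
size 56, align 8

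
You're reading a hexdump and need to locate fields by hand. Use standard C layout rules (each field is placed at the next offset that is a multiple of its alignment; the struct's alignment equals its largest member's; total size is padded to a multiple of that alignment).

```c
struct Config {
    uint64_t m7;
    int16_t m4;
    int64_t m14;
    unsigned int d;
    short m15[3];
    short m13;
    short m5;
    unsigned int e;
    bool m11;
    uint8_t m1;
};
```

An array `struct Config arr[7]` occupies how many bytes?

336

m7 at 0 (size 8, align 8) → ends 8
m4 at 8 (size 2, align 2) → ends 10
pad 6 to align 8 for m14
m14 at 16 (size 8, align 8) → ends 24
d at 24 (size 4, align 4) → ends 28
m15 at 28 (size 6, align 2) → ends 34
m13 at 34 (size 2, align 2) → ends 36
m5 at 36 (size 2, align 2) → ends 38
pad 2 to align 4 for e
e at 40 (size 4, align 4) → ends 44
m11 at 44 (size 1, align 1) → ends 45
m1 at 45 (size 1, align 1) → ends 46
tail pad 2 to reach multiple of 8
total 48 bytes, alignment 8
array of 7: 7 × 48 = 336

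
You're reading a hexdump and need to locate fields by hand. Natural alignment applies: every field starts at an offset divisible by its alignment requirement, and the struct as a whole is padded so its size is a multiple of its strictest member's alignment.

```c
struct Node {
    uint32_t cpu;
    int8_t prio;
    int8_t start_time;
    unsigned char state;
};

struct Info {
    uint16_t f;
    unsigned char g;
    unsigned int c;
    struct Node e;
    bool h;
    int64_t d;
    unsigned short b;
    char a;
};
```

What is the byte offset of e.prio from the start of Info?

Node: 0..4  cpu  (4B, 4-aligned); 4..5  prio  (1B, 1-aligned); 5..6  start_time  (1B, 1-aligned); 6..7  state  (1B, 1-aligned); 7..8  -- tail padding (1B); sizeof = 8, alignof = 4
0..2  f  (2B, 2-aligned)
2..3  g  (1B, 1-aligned)
3..4  -- padding (1B)
4..8  c  (4B, 4-aligned)
8..16  e  (8B, 4-aligned)
within Node: prio at 4
8 + 4 = 12

12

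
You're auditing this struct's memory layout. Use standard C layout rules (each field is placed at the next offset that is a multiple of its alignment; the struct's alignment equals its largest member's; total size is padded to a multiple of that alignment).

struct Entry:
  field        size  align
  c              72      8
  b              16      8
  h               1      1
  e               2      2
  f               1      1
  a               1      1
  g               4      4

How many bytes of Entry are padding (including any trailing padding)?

c at 0 (size 72, align 8) → ends 72
b at 72 (size 16, align 8) → ends 88
h at 88 (size 1, align 1) → ends 89
pad 1 to align 2 for e
e at 90 (size 2, align 2) → ends 92
f at 92 (size 1, align 1) → ends 93
a at 93 (size 1, align 1) → ends 94
pad 2 to align 4 for g
g at 96 (size 4, align 4) → ends 100
tail pad 4 to reach multiple of 8
total 104 bytes, alignment 8
data bytes 97, size 104 → padding 7

7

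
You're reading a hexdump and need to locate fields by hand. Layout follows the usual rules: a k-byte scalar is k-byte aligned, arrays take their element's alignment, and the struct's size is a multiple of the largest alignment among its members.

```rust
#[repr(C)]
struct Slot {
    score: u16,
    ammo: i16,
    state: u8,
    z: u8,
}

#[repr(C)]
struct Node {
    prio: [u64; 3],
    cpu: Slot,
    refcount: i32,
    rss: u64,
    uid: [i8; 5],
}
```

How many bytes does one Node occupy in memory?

56

Slot: 0..2  score  (2B, 2-aligned); 2..4  ammo  (2B, 2-aligned); 4..5  state  (1B, 1-aligned); 5..6  z  (1B, 1-aligned); sizeof = 6, alignof = 2
0..24  prio  (24B, 8-aligned)
24..30  cpu  (6B, 2-aligned)
30..32  -- padding (2B)
32..36  refcount  (4B, 4-aligned)
36..40  -- padding (4B)
40..48  rss  (8B, 8-aligned)
48..53  uid  (5B, 1-aligned)
53..56  -- tail padding (3B)
sizeof = 56, alignof = 8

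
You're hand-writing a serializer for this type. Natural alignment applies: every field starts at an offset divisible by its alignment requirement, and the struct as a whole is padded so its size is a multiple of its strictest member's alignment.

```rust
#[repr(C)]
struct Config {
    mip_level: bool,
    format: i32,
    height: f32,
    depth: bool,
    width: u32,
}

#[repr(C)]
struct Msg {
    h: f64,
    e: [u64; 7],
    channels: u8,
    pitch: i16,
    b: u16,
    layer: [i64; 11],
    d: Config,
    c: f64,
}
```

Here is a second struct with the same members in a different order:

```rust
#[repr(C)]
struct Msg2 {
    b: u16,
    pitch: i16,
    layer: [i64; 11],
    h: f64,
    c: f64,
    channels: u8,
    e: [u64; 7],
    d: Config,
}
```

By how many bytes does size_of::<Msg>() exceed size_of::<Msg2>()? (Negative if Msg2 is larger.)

-8

Config: 0..1  mip_level  (1B, 1-aligned); 1..4  -- padding (3B); 4..8  format  (4B, 4-aligned); 8..12  height  (4B, 4-aligned); 12..13  depth  (1B, 1-aligned); 13..16  -- padding (3B); 16..20  width  (4B, 4-aligned); sizeof = 20, alignof = 4
0..8  h  (8B, 8-aligned)
8..64  e  (56B, 8-aligned)
64..65  channels  (1B, 1-aligned)
65..66  -- padding (1B)
66..68  pitch  (2B, 2-aligned)
68..70  b  (2B, 2-aligned)
70..72  -- padding (2B)
72..160  layer  (88B, 8-aligned)
160..180  d  (20B, 4-aligned)
180..184  -- padding (4B)
184..192  c  (8B, 8-aligned)
sizeof = 192, alignof = 8
— Msg2 —
0..2  b  (2B, 2-aligned)
2..4  pitch  (2B, 2-aligned)
4..8  -- padding (4B)
8..96  layer  (88B, 8-aligned)
96..104  h  (8B, 8-aligned)
104..112  c  (8B, 8-aligned)
112..113  channels  (1B, 1-aligned)
113..120  -- padding (7B)
120..176  e  (56B, 8-aligned)
176..196  d  (20B, 4-aligned)
196..200  -- tail padding (4B)
sizeof = 200, alignof = 8
192 − 200 = -8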